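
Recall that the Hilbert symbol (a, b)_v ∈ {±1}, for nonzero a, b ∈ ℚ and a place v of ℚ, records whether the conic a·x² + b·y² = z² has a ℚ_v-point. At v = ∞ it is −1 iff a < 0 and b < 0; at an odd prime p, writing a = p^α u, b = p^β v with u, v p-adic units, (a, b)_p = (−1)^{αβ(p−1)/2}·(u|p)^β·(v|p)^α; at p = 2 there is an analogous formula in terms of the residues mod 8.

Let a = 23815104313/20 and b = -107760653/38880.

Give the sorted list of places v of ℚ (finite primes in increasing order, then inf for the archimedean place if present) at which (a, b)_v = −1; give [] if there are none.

[2, 3, 7, 11]

Mod squares: a ≡ 85085, b ≡ -2310. Check v ∈ {∞, 2, 3, 5, 7, 11, 13, 17}.
v=13: a=13^5·(≡11), b=13^4·(≡1) mod 13; (11|13)=-1, (1|13)=+1; (−1)^{5·4·6}·(-1)^4·(+1)^5 = +1.
v=3: a=3^0·(≡2), b=3^-5·(≡1) mod 3; (2|3)=-1, (1|3)=+1; (−1)^{0·-5·1}·(-1)^-5·(+1)^0 = -1.
v=5: a=5^-1·(≡2), b=5^-1·(≡2) mod 5; (2|5)=-1, (2|5)=-1; (−1)^{-1·-1·2}·(-1)^-1·(-1)^-1 = +1.
v=11: a=11^1·(≡6), b=11^1·(≡2) mod 11; (6|11)=-1, (2|11)=-1; (−1)^{1·1·5}·(-1)^1·(-1)^1 = -1.
v=17: a=17^1·(≡7), b=17^0·(≡1) mod 17; (7|17)=-1, (1|17)=+1; (−1)^{1·0·8}·(-1)^0·(+1)^1 = +1.
v=7: a=7^3·(≡5), b=7^3·(≡5) mod 7; (5|7)=-1, (5|7)=-1; (−1)^{3·3·3}·(-1)^3·(-1)^3 = -1.
v=2: v_2(a)=-2, v_2(b)=-5; units ≡ 5, 5 (mod 8); ε·ε+αω+βω = 0·0+-2·1+-5·1 ≡ 1  ⇒  (a,b)_2 = -1.
v=∞: 85085 > 0 and -2310 < 0  ⇒  (a,b)_∞ = +1.
|Ram(85085, -2310)| = 4, even; anisotropic at {2, 3, 7, 11}.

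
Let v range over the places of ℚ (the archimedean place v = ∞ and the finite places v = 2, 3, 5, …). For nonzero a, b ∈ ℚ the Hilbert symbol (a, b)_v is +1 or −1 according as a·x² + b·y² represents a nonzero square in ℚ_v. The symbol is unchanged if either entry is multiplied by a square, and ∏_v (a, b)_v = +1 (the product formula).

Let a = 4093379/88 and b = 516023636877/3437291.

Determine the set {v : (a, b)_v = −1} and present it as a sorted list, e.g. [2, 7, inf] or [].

(a, b) ≡ (249458, 3927) mod (ℚ^×)²; places V = {2, 3, 7, 11, 13, 17, 19, 23, 29, 43, ∞}.
(a,b)_13: α=0, u≡3; β=-2, v≡3 (mod 13); (3|13)=+1, (3|13)=+1; sign (−1)^0·+1^-2·+1^0 = +1.
(a,b)_19: α=2, u≡6; β=2, v≡8 (mod 19); (6|19)=+1, (8|19)=-1; sign (−1)^0·+1^2·-1^2 = +1.
(a,b)_43: α=0, u≡40; β=-2, v≡25 (mod 43); (40|43)=+1, (25|43)=+1; sign (−1)^0·+1^-2·+1^0 = +1.
(a,b)_11: α=-1, u≡6; β=-1, v≡3 (mod 11); (6|11)=-1, (3|11)=+1; sign (−1)^1·-1^-1·+1^-1 = +1.
(a,b)_7: α=0, u≡6; β=1, v≡2 (mod 7); (6|7)=-1, (2|7)=+1; sign (−1)^0·-1^1·+1^0 = -1.
(a,b)_29: α=1, u≡8; β=2, v≡26 (mod 29); (8|29)=-1, (26|29)=-1; sign (−1)^0·-1^2·-1^1 = -1.
(a,b)_17: α=1, u≡11; β=1, v≡6 (mod 17); (11|17)=-1, (6|17)=-1; sign (−1)^0·-1^1·-1^1 = +1.
(a,b)_2: α=-3, β=0; u≡1, v≡7 (mod 8); ε(u)ε(v)=0·1, αω(v)=-3·0, βω(u)=0·0; sum ≡ 0  ⇒  +1.
(a,b)_3: α=0, u≡2; β=3, v≡1 (mod 3); (2|3)=-1, (1|3)=+1; sign (−1)^0·-1^3·+1^0 = -1.
(a,b)_23: α=1, u≡6; β=2, v≡20 (mod 23); (6|23)=+1, (20|23)=-1; sign (−1)^0·+1^2·-1^1 = -1.
(a,b)_∞: sgn(249458)=+, sgn(3927)=+, so +1.
Ram(249458, 3927) = {3, 7, 23, 29}; no ℚ_3-point on the conic.

[3, 7, 23, 29]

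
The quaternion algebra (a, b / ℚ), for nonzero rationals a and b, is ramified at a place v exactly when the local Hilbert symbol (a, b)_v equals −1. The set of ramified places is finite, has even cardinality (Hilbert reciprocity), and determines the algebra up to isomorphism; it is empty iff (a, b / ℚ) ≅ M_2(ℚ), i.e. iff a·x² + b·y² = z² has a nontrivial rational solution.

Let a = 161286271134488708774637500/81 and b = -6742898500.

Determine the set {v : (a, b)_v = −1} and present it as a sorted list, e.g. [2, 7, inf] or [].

[2, 5, 37, 53]

Mod squares: a ≡ 2931695, b ≡ -127465. Check v ∈ {∞, 2, 3, 5, 11, 13, 23, 37, 53}.
v=13: a=13^3·(≡9), b=13^1·(≡4) mod 13; (9|13)=+1, (4|13)=+1; (−1)^{3·1·6}·(+1)^1·(+1)^3 = +1.
v=11: a=11^2·(≡7), b=11^0·(≡3) mod 11; (7|11)=-1, (3|11)=+1; (−1)^{2·0·5}·(-1)^0·(+1)^2 = +1.
v=53: a=53^3·(≡6), b=53^1·(≡39) mod 53; (6|53)=+1, (39|53)=-1; (−1)^{3·1·26}·(+1)^1·(-1)^3 = -1.
v=2: v_2(a)=2, v_2(b)=2; units ≡ 7, 7 (mod 8); ε·ε+αω+βω = 1·1+2·0+2·0 ≡ 1  ⇒  (a,b)_2 = -1.
v=3: a=3^-4·(≡2), b=3^0·(≡2) mod 3; (2|3)=-1, (2|3)=-1; (−1)^{-4·0·1}·(-1)^0·(-1)^-4 = +1.
v=23: a=23^5·(≡19), b=23^2·(≡8) mod 23; (19|23)=-1, (8|23)=+1; (−1)^{5·2·11}·(-1)^2·(+1)^5 = +1.
v=5: a=5^5·(≡4), b=5^3·(≡2) mod 5; (4|5)=+1, (2|5)=-1; (−1)^{5·3·2}·(+1)^3·(-1)^5 = -1.
v=37: a=37^3·(≡15), b=37^1·(≡3) mod 37; (15|37)=-1, (3|37)=+1; (−1)^{3·1·18}·(-1)^1·(+1)^3 = -1.
v=∞: 2931695 > 0 and -127465 < 0  ⇒  (a,b)_∞ = +1.
Ram(2931695, -127465) = {2, 5, 37, 53}; no ℚ_2-point on the conic.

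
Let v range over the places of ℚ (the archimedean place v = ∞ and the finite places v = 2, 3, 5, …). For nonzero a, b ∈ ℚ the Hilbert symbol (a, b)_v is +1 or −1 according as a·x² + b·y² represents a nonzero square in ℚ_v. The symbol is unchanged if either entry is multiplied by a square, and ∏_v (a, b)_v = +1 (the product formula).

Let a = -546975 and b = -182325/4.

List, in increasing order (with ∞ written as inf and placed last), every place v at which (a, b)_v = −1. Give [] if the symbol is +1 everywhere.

Mod squares: a ≡ -2431, b ≡ -7293. Check v ∈ {∞, 2, 3, 5, 11, 13, 17}.
v=∞: -2431 < 0 and -7293 < 0  ⇒  (a,b)_∞ = -1.
v=13: a=13^1·(≡6), b=13^1·(≡7) mod 13; (6|13)=-1, (7|13)=-1; (−1)^{1·1·6}·(-1)^1·(-1)^1 = +1.
v=2: v_2(a)=0, v_2(b)=-2; units ≡ 1, 3 (mod 8); ε·ε+αω+βω = 0·1+0·1+-2·0 ≡ 0  ⇒  (a,b)_2 = +1.
v=17: a=17^1·(≡6), b=17^1·(≡9) mod 17; (6|17)=-1, (9|17)=+1; (−1)^{1·1·8}·(-1)^1·(+1)^1 = -1.
v=11: a=11^1·(≡6), b=11^1·(≡6) mod 11; (6|11)=-1, (6|11)=-1; (−1)^{1·1·5}·(-1)^1·(-1)^1 = -1.
v=5: a=5^2·(≡1), b=5^2·(≡3) mod 5; (1|5)=+1, (3|5)=-1; (−1)^{2·2·2}·(+1)^2·(-1)^2 = +1.
v=3: a=3^2·(≡2), b=3^1·(≡2) mod 3; (2|3)=-1, (2|3)=-1; (−1)^{2·1·1}·(-1)^1·(-1)^2 = -1.
|Ram(-2431, -7293)| = 4, even; anisotropic at {3, 11, 17, ∞}.

[3, 11, 17, inf]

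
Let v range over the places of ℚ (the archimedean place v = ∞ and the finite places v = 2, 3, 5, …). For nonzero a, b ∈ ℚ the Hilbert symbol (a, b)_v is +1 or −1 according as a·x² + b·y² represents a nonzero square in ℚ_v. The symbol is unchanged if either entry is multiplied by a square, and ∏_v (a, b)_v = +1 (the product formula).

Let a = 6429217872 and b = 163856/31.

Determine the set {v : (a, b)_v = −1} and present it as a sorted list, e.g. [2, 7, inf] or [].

[3, 11, 19, 29]

Mod squares: a ≡ 67773, b ≡ 6479. Check v ∈ {∞, 2, 3, 7, 11, 19, 29, 31, 41}.
v=11: a=11^2·(≡6), b=11^1·(≡10) mod 11; (6|11)=-1, (10|11)=-1; (−1)^{2·1·5}·(-1)^1·(-1)^2 = -1.
v=41: a=41^1·(≡34), b=41^0·(≡39) mod 41; (34|41)=-1, (39|41)=+1; (−1)^{1·0·20}·(-1)^0·(+1)^1 = +1.
v=29: a=29^1·(≡27), b=29^0·(≡3) mod 29; (27|29)=-1, (3|29)=-1; (−1)^{1·0·14}·(-1)^0·(-1)^1 = -1.
v=31: a=31^0·(≡28), b=31^-1·(≡21) mod 31; (28|31)=+1, (21|31)=-1; (−1)^{0·-1·15}·(+1)^-1·(-1)^0 = +1.
v=19: a=19^1·(≡15), b=19^1·(≡3) mod 19; (15|19)=-1, (3|19)=-1; (−1)^{1·1·9}·(-1)^1·(-1)^1 = -1.
v=2: v_2(a)=4, v_2(b)=4; units ≡ 5, 7 (mod 8); ε·ε+αω+βω = 0·1+4·0+4·1 ≡ 0  ⇒  (a,b)_2 = +1.
v=∞: 67773 > 0 and 6479 > 0  ⇒  (a,b)_∞ = +1.
v=3: a=3^1·(≡1), b=3^0·(≡2) mod 3; (1|3)=+1, (2|3)=-1; (−1)^{1·0·1}·(+1)^0·(-1)^1 = -1.
v=7: a=7^2·(≡3), b=7^2·(≡4) mod 7; (3|7)=-1, (4|7)=+1; (−1)^{2·2·3}·(-1)^2·(+1)^2 = +1.
Ram(67773, 6479) = {3, 11, 19, 29}; no ℚ_3-point on the conic.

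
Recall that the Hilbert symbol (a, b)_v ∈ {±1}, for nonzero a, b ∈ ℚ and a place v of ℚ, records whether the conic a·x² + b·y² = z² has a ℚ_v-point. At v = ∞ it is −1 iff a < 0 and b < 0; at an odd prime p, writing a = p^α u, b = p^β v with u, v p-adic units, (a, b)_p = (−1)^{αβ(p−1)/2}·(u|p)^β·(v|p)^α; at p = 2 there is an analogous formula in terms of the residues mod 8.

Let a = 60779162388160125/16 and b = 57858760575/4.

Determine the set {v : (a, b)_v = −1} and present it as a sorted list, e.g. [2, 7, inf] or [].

(a, b) ≡ (107445, 7) mod (ℚ^×)²; places V = {2, 3, 5, 7, 11, 13, 19, 29, ∞}.
(a,b)_29: α=3, u≡28; β=2, v≡23 (mod 29); (28|29)=+1, (23|29)=+1; sign (−1)^0·+1^2·+1^3 = +1.
(a,b)_11: α=0, u≡6; β=2, v≡6 (mod 11); (6|11)=-1, (6|11)=-1; sign (−1)^0·-1^2·-1^0 = +1.
(a,b)_∞: sgn(107445)=+, sgn(7)=+, so +1.
(a,b)_7: α=2, u≡4; β=1, v≡2 (mod 7); (4|7)=+1, (2|7)=+1; sign (−1)^0·+1^1·+1^2 = +1.
(a,b)_19: α=3, u≡10; β=2, v≡11 (mod 19); (10|19)=-1, (11|19)=+1; sign (−1)^0·-1^2·+1^3 = +1.
(a,b)_5: α=3, u≡1; β=2, v≡2 (mod 5); (1|5)=+1, (2|5)=-1; sign (−1)^0·+1^2·-1^3 = -1.
(a,b)_13: α=3, u≡1; β=0, v≡11 (mod 13); (1|13)=+1, (11|13)=-1; sign (−1)^0·+1^0·-1^3 = -1.
(a,b)_3: α=3, u≡1; β=2, v≡1 (mod 3); (1|3)=+1, (1|3)=+1; sign (−1)^0·+1^2·+1^3 = +1.
(a,b)_2: α=-4, β=-2; u≡5, v≡7 (mod 8); ε(u)ε(v)=0·1, αω(v)=-4·0, βω(u)=-2·1; sum ≡ 0  ⇒  +1.
|Ram(107445, 7)| = 2, even; anisotropic at {5, 13}.

[5, 13]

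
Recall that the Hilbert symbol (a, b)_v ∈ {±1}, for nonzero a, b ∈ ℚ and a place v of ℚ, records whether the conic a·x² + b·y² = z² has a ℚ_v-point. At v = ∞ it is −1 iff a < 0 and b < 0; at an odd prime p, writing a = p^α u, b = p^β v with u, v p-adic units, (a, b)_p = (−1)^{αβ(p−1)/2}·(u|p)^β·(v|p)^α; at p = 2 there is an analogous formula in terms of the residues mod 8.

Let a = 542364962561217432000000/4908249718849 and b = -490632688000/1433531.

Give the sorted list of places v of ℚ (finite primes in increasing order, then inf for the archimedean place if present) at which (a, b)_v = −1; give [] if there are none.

[5, 11]

(a, b) ≡ (182, -770) mod (ℚ^×)²; places V = {2, 3, 5, 7, 11, 13, 17, 19, 23, ∞}.
(a,b)_13: α=3, u≡4; β=2, v≡12 (mod 13); (4|13)=+1, (12|13)=+1; sign (−1)^0·+1^2·+1^3 = +1.
(a,b)_23: α=4, u≡5; β=2, v≡1 (mod 23); (5|23)=-1, (1|23)=+1; sign (−1)^0·-1^2·+1^4 = +1.
(a,b)_2: α=9, β=7; u≡3, v≡7 (mod 8); ε(u)ε(v)=1·1, αω(v)=9·0, βω(u)=7·1; sum ≡ 0  ⇒  +1.
(a,b)_5: α=6, u≡2; β=3, v≡1 (mod 5); (2|5)=-1, (1|5)=+1; sign (−1)^0·-1^3·+1^6 = -1.
(a,b)_17: α=-2, u≡10; β=0, v≡3 (mod 17); (10|17)=-1, (3|17)=-1; sign (−1)^0·-1^0·-1^-2 = +1.
(a,b)_11: α=0, u≡8; β=-1, v≡10 (mod 11); (8|11)=-1, (10|11)=-1; sign (−1)^0·-1^-1·-1^0 = -1.
(a,b)_∞: sgn(182)=+, sgn(-770)=−, so +1.
(a,b)_3: α=8, u≡2; β=0, v≡1 (mod 3); (2|3)=-1, (1|3)=+1; sign (−1)^0·-1^0·+1^8 = +1.
(a,b)_7: α=5, u≡3; β=3, v≡1 (mod 7); (3|7)=-1, (1|7)=+1; sign (−1)^1·-1^3·+1^5 = +1.
(a,b)_19: α=-8, u≡9; β=-4, v≡11 (mod 19); (9|19)=+1, (11|19)=+1; sign (−1)^0·+1^-4·+1^-8 = +1.
Ram(182, -770) = {5, 11}; no ℚ_5-point on the conic.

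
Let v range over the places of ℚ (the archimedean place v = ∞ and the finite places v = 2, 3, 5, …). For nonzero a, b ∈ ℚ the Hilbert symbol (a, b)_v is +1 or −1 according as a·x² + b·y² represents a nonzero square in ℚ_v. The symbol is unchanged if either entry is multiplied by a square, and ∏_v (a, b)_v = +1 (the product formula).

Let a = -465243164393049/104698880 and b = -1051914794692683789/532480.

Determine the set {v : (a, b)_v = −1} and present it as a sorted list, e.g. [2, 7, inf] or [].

[7, 13, 17, 19, 31, inf]

Mod squares: a ≡ -2484805, b ≡ -505438570. Check v ∈ {∞, 2, 3, 5, 7, 11, 13, 17, 19, 23, 31, 41, 47}.
v=5: a=5^-1·(≡1), b=5^-1·(≡1) mod 5; (1|5)=+1, (1|5)=+1; (−1)^{-1·-1·2}·(+1)^-1·(+1)^-1 = +1.
v=23: a=23^1·(≡17), b=23^1·(≡16) mod 23; (17|23)=-1, (16|23)=+1; (−1)^{1·1·11}·(-1)^1·(+1)^1 = +1.
v=2: v_2(a)=-10, v_2(b)=-13; units ≡ 3, 3 (mod 8); ε·ε+αω+βω = 1·1+-10·1+-13·1 ≡ 0  ⇒  (a,b)_2 = +1.
v=3: a=3^2·(≡2), b=3^2·(≡2) mod 3; (2|3)=-1, (2|3)=-1; (−1)^{2·2·1}·(-1)^2·(-1)^2 = +1.
v=∞: -2484805 < 0 and -505438570 < 0  ⇒  (a,b)_∞ = -1.
v=41: a=41^1·(≡24), b=41^1·(≡24) mod 41; (24|41)=-1, (24|41)=-1; (−1)^{1·1·20}·(-1)^1·(-1)^1 = +1.
v=13: a=13^-2·(≡2), b=13^-1·(≡12) mod 13; (2|13)=-1, (12|13)=+1; (−1)^{-2·-1·6}·(-1)^-1·(+1)^-2 = -1.
v=31: a=31^3·(≡30), b=31^3·(≡29) mod 31; (30|31)=-1, (29|31)=-1; (−1)^{3·3·15}·(-1)^3·(-1)^3 = -1.
v=11: a=11^-2·(≡10), b=11^0·(≡4) mod 11; (10|11)=-1, (4|11)=+1; (−1)^{-2·0·5}·(-1)^0·(+1)^-2 = +1.
v=19: a=19^0·(≡2), b=19^1·(≡14) mod 19; (2|19)=-1, (14|19)=-1; (−1)^{0·1·9}·(-1)^1·(-1)^0 = -1.
v=7: a=7^2·(≡6), b=7^3·(≡2) mod 7; (6|7)=-1, (2|7)=+1; (−1)^{2·3·3}·(-1)^3·(+1)^2 = -1.
v=47: a=47^2·(≡5), b=47^2·(≡10) mod 47; (5|47)=-1, (10|47)=-1; (−1)^{2·2·23}·(-1)^2·(-1)^2 = +1.
v=17: a=17^1·(≡15), b=17^2·(≡11) mod 17; (15|17)=+1, (11|17)=-1; (−1)^{1·2·8}·(+1)^2·(-1)^1 = -1.
|Ram(-2484805, -505438570)| = 6, even; anisotropic at {7, 13, 17, 19, 31, ∞}.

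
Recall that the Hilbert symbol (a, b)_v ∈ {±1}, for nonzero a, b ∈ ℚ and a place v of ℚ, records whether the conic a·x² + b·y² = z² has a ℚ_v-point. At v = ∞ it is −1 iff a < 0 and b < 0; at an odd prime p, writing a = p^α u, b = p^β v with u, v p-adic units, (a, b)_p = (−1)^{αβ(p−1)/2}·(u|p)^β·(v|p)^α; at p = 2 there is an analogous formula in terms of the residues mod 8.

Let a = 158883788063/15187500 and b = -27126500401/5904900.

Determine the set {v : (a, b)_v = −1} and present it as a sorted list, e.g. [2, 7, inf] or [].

[3, 7, 41, 47]

Mod squares: a ≡ 5786781, b ≡ -6721. Check v ∈ {∞, 2, 3, 5, 7, 11, 13, 41, 47}.
v=7: a=7^3·(≡1), b=7^4·(≡6) mod 7; (1|7)=+1, (6|7)=-1; (−1)^{3·4·3}·(+1)^4·(-1)^3 = -1.
v=13: a=13^1·(≡12), b=13^1·(≡4) mod 13; (12|13)=+1, (4|13)=+1; (−1)^{1·1·6}·(+1)^1·(+1)^1 = +1.
v=41: a=41^3·(≡24), b=41^2·(≡27) mod 41; (24|41)=-1, (27|41)=-1; (−1)^{3·2·20}·(-1)^2·(-1)^3 = -1.
v=2: v_2(a)=-2, v_2(b)=-2; units ≡ 5, 7 (mod 8); ε·ε+αω+βω = 0·1+-2·0+-2·1 ≡ 0  ⇒  (a,b)_2 = +1.
v=3: a=3^-5·(≡2), b=3^-10·(≡2) mod 3; (2|3)=-1, (2|3)=-1; (−1)^{-5·-10·1}·(-1)^-10·(-1)^-5 = -1.
v=5: a=5^-6·(≡4), b=5^-2·(≡4) mod 5; (4|5)=+1, (4|5)=+1; (−1)^{-6·-2·2}·(+1)^-2·(+1)^-6 = +1.
v=11: a=11^1·(≡8), b=11^1·(≡3) mod 11; (8|11)=-1, (3|11)=+1; (−1)^{1·1·5}·(-1)^1·(+1)^1 = +1.
v=∞: 5786781 > 0 and -6721 < 0  ⇒  (a,b)_∞ = +1.
v=47: a=47^1·(≡38), b=47^1·(≡11) mod 47; (38|47)=-1, (11|47)=-1; (−1)^{1·1·23}·(-1)^1·(-1)^1 = -1.
(5786781, -6721 / ℚ) ramifies at {3, 7, 41, 47}: a division algebra.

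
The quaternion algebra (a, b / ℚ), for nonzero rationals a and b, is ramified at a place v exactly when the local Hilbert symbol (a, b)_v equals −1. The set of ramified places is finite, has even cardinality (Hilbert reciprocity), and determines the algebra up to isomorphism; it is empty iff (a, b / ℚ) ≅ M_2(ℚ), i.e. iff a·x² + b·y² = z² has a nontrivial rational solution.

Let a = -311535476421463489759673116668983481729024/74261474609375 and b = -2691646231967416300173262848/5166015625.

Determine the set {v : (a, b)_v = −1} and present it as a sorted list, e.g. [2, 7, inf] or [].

[23, inf]

Mod squares: a ≡ -71162, b ≡ -87. Check v ∈ {∞, 2, 3, 5, 7, 13, 17, 19, 23, 29}.
v=7: a=7^3·(≡3), b=7^2·(≡1) mod 7; (3|7)=-1, (1|7)=+1; (−1)^{3·2·3}·(-1)^2·(+1)^3 = +1.
v=19: a=19^2·(≡18), b=19^2·(≡15) mod 19; (18|19)=-1, (15|19)=-1; (−1)^{2·2·9}·(-1)^2·(-1)^2 = +1.
v=13: a=13^7·(≡4), b=13^6·(≡4) mod 13; (4|13)=+1, (4|13)=+1; (−1)^{7·6·6}·(+1)^6·(+1)^7 = +1.
v=29: a=29^2·(≡25), b=29^1·(≡18) mod 29; (25|29)=+1, (18|29)=-1; (−1)^{2·1·14}·(+1)^1·(-1)^2 = +1.
v=23: a=23^-3·(≡22), b=23^-2·(≡14) mod 23; (22|23)=-1, (14|23)=-1; (−1)^{-3·-2·11}·(-1)^-2·(-1)^-3 = -1.
v=17: a=17^3·(≡8), b=17^2·(≡8) mod 17; (8|17)=+1, (8|17)=+1; (−1)^{3·2·8}·(+1)^2·(+1)^3 = +1.
v=5: a=5^-14·(≡3), b=5^-10·(≡3) mod 5; (3|5)=-1, (3|5)=-1; (−1)^{-14·-10·2}·(-1)^-10·(-1)^-14 = +1.
v=3: a=3^24·(≡1), b=3^15·(≡1) mod 3; (1|3)=+1, (1|3)=+1; (−1)^{24·15·1}·(+1)^15·(+1)^24 = +1.
v=2: v_2(a)=35, v_2(b)=18; units ≡ 3, 1 (mod 8); ε·ε+αω+βω = 1·0+35·0+18·1 ≡ 0  ⇒  (a,b)_2 = +1.
v=∞: -71162 < 0 and -87 < 0  ⇒  (a,b)_∞ = -1.
Ram(-71162, -87) = {23, ∞}; no ℚ_23-point on the conic.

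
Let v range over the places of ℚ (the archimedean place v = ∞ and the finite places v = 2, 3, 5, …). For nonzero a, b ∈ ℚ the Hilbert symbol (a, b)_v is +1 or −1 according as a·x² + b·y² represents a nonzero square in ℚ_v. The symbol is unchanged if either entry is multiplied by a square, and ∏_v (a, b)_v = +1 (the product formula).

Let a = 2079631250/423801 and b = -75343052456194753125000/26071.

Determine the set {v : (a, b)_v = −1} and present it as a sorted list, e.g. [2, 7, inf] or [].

Mod squares: a ≡ 6290, b ≡ -305102. Check v ∈ {∞, 2, 3, 5, 7, 17, 19, 23, 29, 31, 37}.
v=29: a=29^0·(≡15), b=29^-2·(≡4) mod 29; (15|29)=-1, (4|29)=+1; (−1)^{0·-2·14}·(-1)^-2·(+1)^0 = +1.
v=2: v_2(a)=1, v_2(b)=3; units ≡ 1, 1 (mod 8); ε·ε+αω+βω = 0·0+1·0+3·0 ≡ 0  ⇒  (a,b)_2 = +1.
v=37: a=37^1·(≡35), b=37^3·(≡5) mod 37; (35|37)=-1, (5|37)=-1; (−1)^{1·3·18}·(-1)^3·(-1)^1 = +1.
v=17: a=17^1·(≡4), b=17^4·(≡5) mod 17; (4|17)=+1, (5|17)=-1; (−1)^{1·4·8}·(+1)^4·(-1)^1 = -1.
v=19: a=19^0·(≡1), b=19^1·(≡16) mod 19; (1|19)=+1, (16|19)=+1; (−1)^{0·1·9}·(+1)^1·(+1)^0 = +1.
v=∞: 6290 > 0 and -305102 < 0  ⇒  (a,b)_∞ = +1.
v=31: a=31^-2·(≡9), b=31^-1·(≡9) mod 31; (9|31)=+1, (9|31)=+1; (−1)^{-2·-1·15}·(+1)^-1·(+1)^-2 = +1.
v=5: a=5^5·(≡2), b=5^8·(≡2) mod 5; (2|5)=-1, (2|5)=-1; (−1)^{5·8·2}·(-1)^8·(-1)^5 = -1.
v=7: a=7^-2·(≡1), b=7^1·(≡5) mod 7; (1|7)=+1, (5|7)=-1; (−1)^{-2·1·3}·(+1)^1·(-1)^-2 = +1.
v=23: a=23^2·(≡7), b=23^2·(≡6) mod 23; (7|23)=-1, (6|23)=+1; (−1)^{2·2·11}·(-1)^2·(+1)^2 = +1.
v=3: a=3^-2·(≡2), b=3^4·(≡1) mod 3; (2|3)=-1, (1|3)=+1; (−1)^{-2·4·1}·(-1)^4·(+1)^-2 = +1.
|Ram(6290, -305102)| = 2, even; anisotropic at {5, 17}.

[5, 17]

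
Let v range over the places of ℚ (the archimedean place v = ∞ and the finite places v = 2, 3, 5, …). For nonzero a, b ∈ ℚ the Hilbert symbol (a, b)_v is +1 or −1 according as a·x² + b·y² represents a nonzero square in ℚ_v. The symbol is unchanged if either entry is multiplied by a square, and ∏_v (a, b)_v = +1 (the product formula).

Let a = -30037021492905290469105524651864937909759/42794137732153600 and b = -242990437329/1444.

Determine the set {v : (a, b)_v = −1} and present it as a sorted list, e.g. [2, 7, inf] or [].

[3, 17, 43, inf]

(a, b) ≡ (-50439, -129) mod (ℚ^×)²; places V = {2, 3, 5, 11, 13, 17, 19, 23, 29, 37, 43, ∞}.
(a,b)_37: α=6, u≡35; β=2, v≡5 (mod 37); (35|37)=-1, (5|37)=-1; sign (−1)^0·-1^2·-1^6 = +1.
(a,b)_∞: sgn(-50439)=−, sgn(-129)=−, so -1.
(a,b)_23: α=5, u≡20; β=2, v≡12 (mod 23); (20|23)=-1, (12|23)=+1; sign (−1)^0·-1^2·+1^5 = +1.
(a,b)_2: α=-8, β=-2; u≡1, v≡7 (mod 8); ε(u)ε(v)=0·1, αω(v)=-8·0, βω(u)=-2·0; sum ≡ 0  ⇒  +1.
(a,b)_17: α=9, u≡8; β=2, v≡5 (mod 17); (8|17)=+1, (5|17)=-1; sign (−1)^0·+1^2·-1^9 = -1.
(a,b)_5: α=-2, u≡4; β=0, v≡4 (mod 5); (4|5)=+1, (4|5)=+1; sign (−1)^0·+1^0·+1^-2 = +1.
(a,b)_13: α=-2, u≡3; β=0, v≡10 (mod 13); (3|13)=+1, (10|13)=+1; sign (−1)^0·+1^0·+1^-2 = +1.
(a,b)_11: α=2, u≡7; β=0, v≡3 (mod 11); (7|11)=-1, (3|11)=+1; sign (−1)^0·-1^0·+1^2 = +1.
(a,b)_3: α=13, u≡2; β=3, v≡2 (mod 3); (2|3)=-1, (2|3)=-1; sign (−1)^1·-1^3·-1^13 = -1.
(a,b)_43: α=3, u≡13; β=1, v≡4 (mod 43); (13|43)=+1, (4|43)=+1; sign (−1)^1·+1^1·+1^3 = -1.
(a,b)_19: α=-6, u≡6; β=-2, v≡6 (mod 19); (6|19)=+1, (6|19)=+1; sign (−1)^0·+1^-2·+1^-6 = +1.
(a,b)_29: α=-2, u≡11; β=0, v≡22 (mod 29); (11|29)=-1, (22|29)=+1; sign (−1)^0·-1^0·+1^-2 = +1.
|Ram(-50439, -129)| = 4, even; anisotropic at {3, 17, 43, ∞}.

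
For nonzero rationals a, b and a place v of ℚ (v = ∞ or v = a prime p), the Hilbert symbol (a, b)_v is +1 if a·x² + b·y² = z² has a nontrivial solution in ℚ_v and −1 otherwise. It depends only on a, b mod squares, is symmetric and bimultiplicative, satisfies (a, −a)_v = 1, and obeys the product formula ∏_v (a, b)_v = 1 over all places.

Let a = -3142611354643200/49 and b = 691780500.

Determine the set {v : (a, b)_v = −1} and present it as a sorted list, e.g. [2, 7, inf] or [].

[5, 17, 19, 31]

Mod squares: a ≡ -187, b ≡ 85405. Check v ∈ {∞, 2, 3, 5, 7, 11, 17, 19, 29, 31}.
v=7: a=7^-2·(≡1), b=7^0·(≡5) mod 7; (1|7)=+1, (5|7)=-1; (−1)^{-2·0·3}·(+1)^0·(-1)^-2 = +1.
v=19: a=19^2·(≡13), b=19^1·(≡9) mod 19; (13|19)=-1, (9|19)=+1; (−1)^{2·1·9}·(-1)^1·(+1)^2 = -1.
v=2: v_2(a)=8, v_2(b)=2; units ≡ 5, 5 (mod 8); ε·ε+αω+βω = 0·0+8·1+2·1 ≡ 0  ⇒  (a,b)_2 = +1.
v=11: a=11^1·(≡5), b=11^0·(≡4) mod 11; (5|11)=+1, (4|11)=+1; (−1)^{1·0·5}·(+1)^0·(+1)^1 = +1.
v=5: a=5^2·(≡3), b=5^3·(≡4) mod 5; (3|5)=-1, (4|5)=+1; (−1)^{2·3·2}·(-1)^3·(+1)^2 = -1.
v=17: a=17^1·(≡12), b=17^0·(≡10) mod 17; (12|17)=-1, (10|17)=-1; (−1)^{1·0·8}·(-1)^0·(-1)^1 = -1.
v=∞: -187 < 0 and 85405 > 0  ⇒  (a,b)_∞ = +1.
v=29: a=29^2·(≡6), b=29^1·(≡28) mod 29; (6|29)=+1, (28|29)=+1; (−1)^{2·1·14}·(+1)^1·(+1)^2 = +1.
v=3: a=3^2·(≡2), b=3^4·(≡1) mod 3; (2|3)=-1, (1|3)=+1; (−1)^{2·4·1}·(-1)^4·(+1)^2 = +1.
v=31: a=31^2·(≡29), b=31^1·(≡26) mod 31; (29|31)=-1, (26|31)=-1; (−1)^{2·1·15}·(-1)^1·(-1)^2 = -1.
Ram(-187, 85405) = {5, 17, 19, 31}; no ℚ_5-point on the conic.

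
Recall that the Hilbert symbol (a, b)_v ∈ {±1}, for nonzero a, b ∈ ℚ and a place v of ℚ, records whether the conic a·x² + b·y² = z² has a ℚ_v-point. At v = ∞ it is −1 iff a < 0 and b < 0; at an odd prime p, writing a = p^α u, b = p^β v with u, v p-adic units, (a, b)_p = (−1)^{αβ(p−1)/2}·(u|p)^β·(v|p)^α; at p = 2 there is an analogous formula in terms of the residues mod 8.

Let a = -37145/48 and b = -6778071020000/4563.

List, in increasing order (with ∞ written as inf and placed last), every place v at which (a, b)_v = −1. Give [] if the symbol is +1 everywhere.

[2, 3, 17, 19, 23, inf]

Mod squares: a ≡ -111435, b ≡ -2346. Check v ∈ {∞, 2, 3, 5, 7, 13, 17, 19, 23}.
v=2: v_2(a)=-4, v_2(b)=5; units ≡ 5, 3 (mod 8); ε·ε+αω+βω = 0·1+-4·1+5·1 ≡ 1  ⇒  (a,b)_2 = -1.
v=7: a=7^0·(≡3), b=7^4·(≡3) mod 7; (3|7)=-1, (3|7)=-1; (−1)^{0·4·3}·(-1)^4·(-1)^0 = +1.
v=3: a=3^-1·(≡1), b=3^-3·(≡1) mod 3; (1|3)=+1, (1|3)=+1; (−1)^{-1·-3·1}·(+1)^-3·(+1)^-1 = -1.
v=19: a=19^1·(≡4), b=19^2·(≡15) mod 19; (4|19)=+1, (15|19)=-1; (−1)^{1·2·9}·(+1)^2·(-1)^1 = -1.
v=13: a=13^0·(≡1), b=13^-2·(≡6) mod 13; (1|13)=+1, (6|13)=-1; (−1)^{0·-2·6}·(+1)^-2·(-1)^0 = +1.
v=5: a=5^1·(≡2), b=5^4·(≡1) mod 5; (2|5)=-1, (1|5)=+1; (−1)^{1·4·2}·(-1)^4·(+1)^1 = +1.
v=∞: -111435 < 0 and -2346 < 0  ⇒  (a,b)_∞ = -1.
v=17: a=17^1·(≡3), b=17^1·(≡2) mod 17; (3|17)=-1, (2|17)=+1; (−1)^{1·1·8}·(-1)^1·(+1)^1 = -1.
v=23: a=23^1·(≡9), b=23^1·(≡6) mod 23; (9|23)=+1, (6|23)=+1; (−1)^{1·1·11}·(+1)^1·(+1)^1 = -1.
(-111435, -2346 / ℚ) ramifies at {2, 3, 17, 19, 23, ∞}: a division algebra.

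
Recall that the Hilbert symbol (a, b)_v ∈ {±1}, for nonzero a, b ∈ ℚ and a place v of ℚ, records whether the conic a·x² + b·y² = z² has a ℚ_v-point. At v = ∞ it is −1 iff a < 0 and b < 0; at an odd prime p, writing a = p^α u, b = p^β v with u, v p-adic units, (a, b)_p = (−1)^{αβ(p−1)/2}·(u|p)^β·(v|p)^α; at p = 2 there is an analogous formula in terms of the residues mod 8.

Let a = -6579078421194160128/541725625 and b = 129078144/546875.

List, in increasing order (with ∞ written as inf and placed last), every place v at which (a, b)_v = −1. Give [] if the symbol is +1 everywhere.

Mod squares: a ≡ -78, b ≡ 46410. Check v ∈ {∞, 2, 3, 5, 7, 13, 17, 19}.
v=3: a=3^11·(≡1), b=3^3·(≡2) mod 3; (1|3)=+1, (2|3)=-1; (−1)^{11·3·1}·(+1)^3·(-1)^11 = +1.
v=2: v_2(a)=11, v_2(b)=7; units ≡ 1, 5 (mod 8); ε·ε+αω+βω = 0·0+11·1+7·0 ≡ 1  ⇒  (a,b)_2 = -1.
v=∞: -78 < 0 and 46410 > 0  ⇒  (a,b)_∞ = +1.
v=5: a=5^-4·(≡2), b=5^-7·(≡2) mod 5; (2|5)=-1, (2|5)=-1; (−1)^{-4·-7·2}·(-1)^-7·(-1)^-4 = -1.
v=7: a=7^-4·(≡5), b=7^-1·(≡4) mod 7; (5|7)=-1, (4|7)=+1; (−1)^{-4·-1·3}·(-1)^-1·(+1)^-4 = -1.
v=19: a=19^-2·(≡16), b=19^0·(≡14) mod 19; (16|19)=+1, (14|19)=-1; (−1)^{-2·0·9}·(+1)^0·(-1)^-2 = +1.
v=17: a=17^2·(≡12), b=17^1·(≡10) mod 17; (12|17)=-1, (10|17)=-1; (−1)^{2·1·8}·(-1)^1·(-1)^2 = -1.
v=13: a=13^7·(≡7), b=13^3·(≡11) mod 13; (7|13)=-1, (11|13)=-1; (−1)^{7·3·6}·(-1)^3·(-1)^7 = +1.
|Ram(-78, 46410)| = 4, even; anisotropic at {2, 5, 7, 17}.

[2, 5, 7, 17]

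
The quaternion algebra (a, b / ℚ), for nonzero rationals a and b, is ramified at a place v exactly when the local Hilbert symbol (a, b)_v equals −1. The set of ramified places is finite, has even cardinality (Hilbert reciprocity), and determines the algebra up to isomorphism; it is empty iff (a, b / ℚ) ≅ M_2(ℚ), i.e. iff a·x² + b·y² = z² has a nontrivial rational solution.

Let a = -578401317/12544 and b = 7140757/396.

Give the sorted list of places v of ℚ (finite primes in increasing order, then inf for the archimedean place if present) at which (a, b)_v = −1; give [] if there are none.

[2, 29, 31, 47]

Mod squares: a ≡ -42253, b ≡ 464783. Check v ∈ {∞, 2, 3, 7, 11, 13, 29, 31, 47}.
v=11: a=11^0·(≡3), b=11^-1·(≡10) mod 11; (3|11)=+1, (10|11)=-1; (−1)^{0·-1·5}·(+1)^-1·(-1)^0 = +1.
v=29: a=29^1·(≡5), b=29^1·(≡18) mod 29; (5|29)=+1, (18|29)=-1; (−1)^{1·1·14}·(+1)^1·(-1)^1 = -1.
v=13: a=13^2·(≡9), b=13^2·(≡7) mod 13; (9|13)=+1, (7|13)=-1; (−1)^{2·2·6}·(+1)^2·(-1)^2 = +1.
v=3: a=3^4·(≡2), b=3^-2·(≡2) mod 3; (2|3)=-1, (2|3)=-1; (−1)^{4·-2·1}·(-1)^-2·(-1)^4 = +1.
v=7: a=7^-2·(≡6), b=7^0·(≡2) mod 7; (6|7)=-1, (2|7)=+1; (−1)^{-2·0·3}·(-1)^0·(+1)^-2 = +1.
v=47: a=47^1·(≡5), b=47^1·(≡46) mod 47; (5|47)=-1, (46|47)=-1; (−1)^{1·1·23}·(-1)^1·(-1)^1 = -1.
v=∞: -42253 < 0 and 464783 > 0  ⇒  (a,b)_∞ = +1.
v=31: a=31^1·(≡4), b=31^1·(≡2) mod 31; (4|31)=+1, (2|31)=+1; (−1)^{1·1·15}·(+1)^1·(+1)^1 = -1.
v=2: v_2(a)=-8, v_2(b)=-2; units ≡ 3, 7 (mod 8); ε·ε+αω+βω = 1·1+-8·0+-2·1 ≡ 1  ⇒  (a,b)_2 = -1.
Ram(-42253, 464783) = {2, 29, 31, 47}; no ℚ_2-point on the conic.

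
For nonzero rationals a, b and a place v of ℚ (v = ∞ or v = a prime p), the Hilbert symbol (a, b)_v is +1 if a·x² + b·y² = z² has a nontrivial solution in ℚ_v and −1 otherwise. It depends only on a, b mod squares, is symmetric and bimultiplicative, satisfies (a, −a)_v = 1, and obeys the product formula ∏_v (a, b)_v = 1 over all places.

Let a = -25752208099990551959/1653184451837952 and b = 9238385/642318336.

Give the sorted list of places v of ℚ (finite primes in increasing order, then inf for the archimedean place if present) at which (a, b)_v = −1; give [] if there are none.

[3, 5, 11, 13, 17, 19]

(a, b) ≡ (-138567, 65) mod (ℚ^×)²; places V = {2, 3, 5, 11, 13, 17, 19, 29, ∞}.
(a,b)_29: α=6, u≡1; β=2, v≡13 (mod 29); (1|29)=+1, (13|29)=+1; sign (−1)^0·+1^2·+1^6 = +1.
(a,b)_19: α=3, u≡14; β=0, v≡18 (mod 19); (14|19)=-1, (18|19)=-1; sign (−1)^0·-1^0·-1^3 = -1.
(a,b)_3: α=-7, u≡2; β=-4, v≡2 (mod 3); (2|3)=-1, (2|3)=-1; sign (−1)^0·-1^-4·-1^-7 = -1.
(a,b)_11: α=-1, u≡3; β=-2, v≡8 (mod 11); (3|11)=+1, (8|11)=-1; sign (−1)^0·+1^-2·-1^-1 = -1.
(a,b)_2: α=-36, β=-16; u≡1, v≡1 (mod 8); ε(u)ε(v)=0·0, αω(v)=-36·0, βω(u)=-16·0; sum ≡ 0  ⇒  +1.
(a,b)_5: α=0, u≡3; β=1, v≡2 (mod 5); (3|5)=-1, (2|5)=-1; sign (−1)^0·-1^1·-1^0 = -1.
(a,b)_17: α=1, u≡2; β=0, v≡14 (mod 17); (2|17)=+1, (14|17)=-1; sign (−1)^0·+1^0·-1^1 = -1.
(a,b)_∞: sgn(-138567)=−, sgn(65)=+, so +1.
(a,b)_13: α=5, u≡1; β=3, v≡11 (mod 13); (1|13)=+1, (11|13)=-1; sign (−1)^0·+1^3·-1^5 = -1.
|Ram(-138567, 65)| = 6, even; anisotropic at {3, 5, 11, 13, 17, 19}.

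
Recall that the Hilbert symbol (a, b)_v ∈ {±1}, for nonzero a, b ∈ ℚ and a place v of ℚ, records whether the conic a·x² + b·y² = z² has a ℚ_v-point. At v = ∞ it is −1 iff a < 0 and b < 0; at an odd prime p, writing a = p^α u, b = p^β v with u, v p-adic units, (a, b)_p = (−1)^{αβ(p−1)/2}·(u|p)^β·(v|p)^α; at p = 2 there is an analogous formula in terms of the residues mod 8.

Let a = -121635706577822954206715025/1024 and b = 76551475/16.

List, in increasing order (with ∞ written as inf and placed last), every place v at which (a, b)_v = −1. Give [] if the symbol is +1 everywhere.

[2, 13, 19, 23]

Mod squares: a ≡ -33649, b ≡ 62491. Check v ∈ {∞, 2, 3, 5, 7, 11, 13, 17, 19, 23}.
v=3: a=3^2·(≡2), b=3^0·(≡1) mod 3; (2|3)=-1, (1|3)=+1; (−1)^{2·0·1}·(-1)^0·(+1)^2 = +1.
v=13: a=13^2·(≡8), b=13^1·(≡10) mod 13; (8|13)=-1, (10|13)=+1; (−1)^{2·1·6}·(-1)^1·(+1)^2 = -1.
v=23: a=23^3·(≡4), b=23^1·(≡4) mod 23; (4|23)=+1, (4|23)=+1; (−1)^{3·1·11}·(+1)^1·(+1)^3 = -1.
v=5: a=5^2·(≡1), b=5^2·(≡4) mod 5; (1|5)=+1, (4|5)=+1; (−1)^{2·2·2}·(+1)^2·(+1)^2 = +1.
v=7: a=7^7·(≡2), b=7^2·(≡4) mod 7; (2|7)=+1, (4|7)=+1; (−1)^{7·2·3}·(+1)^2·(+1)^7 = +1.
v=11: a=11^5·(≡7), b=11^1·(≡4) mod 11; (7|11)=-1, (4|11)=+1; (−1)^{5·1·5}·(-1)^1·(+1)^5 = +1.
v=17: a=17^2·(≡11), b=17^0·(≡1) mod 17; (11|17)=-1, (1|17)=+1; (−1)^{2·0·8}·(-1)^0·(+1)^2 = +1.
v=2: v_2(a)=-10, v_2(b)=-4; units ≡ 7, 3 (mod 8); ε·ε+αω+βω = 1·1+-10·1+-4·0 ≡ 1  ⇒  (a,b)_2 = -1.
v=19: a=19^3·(≡12), b=19^1·(≡13) mod 19; (12|19)=-1, (13|19)=-1; (−1)^{3·1·9}·(-1)^1·(-1)^3 = -1.
v=∞: -33649 < 0 and 62491 > 0  ⇒  (a,b)_∞ = +1.
|Ram(-33649, 62491)| = 4, even; anisotropic at {2, 13, 19, 23}.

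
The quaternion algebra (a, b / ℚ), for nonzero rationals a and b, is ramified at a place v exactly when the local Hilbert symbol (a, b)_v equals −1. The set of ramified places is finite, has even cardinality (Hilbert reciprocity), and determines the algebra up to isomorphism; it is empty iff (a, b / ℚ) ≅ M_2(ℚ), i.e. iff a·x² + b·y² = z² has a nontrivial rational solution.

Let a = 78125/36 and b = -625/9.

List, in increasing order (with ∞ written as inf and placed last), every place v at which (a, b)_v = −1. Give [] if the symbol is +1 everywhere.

[]

(a, b) ≡ (5, -1) mod (ℚ^×)²; places V = {2, 3, 5, ∞}.
(a,b)_∞: sgn(5)=+, sgn(-1)=−, so +1.
(a,b)_3: α=-2, u≡2; β=-2, v≡2 (mod 3); (2|3)=-1, (2|3)=-1; sign (−1)^0·-1^-2·-1^-2 = +1.
(a,b)_5: α=7, u≡1; β=4, v≡1 (mod 5); (1|5)=+1, (1|5)=+1; sign (−1)^0·+1^4·+1^7 = +1.
(a,b)_2: α=-2, β=0; u≡5, v≡7 (mod 8); ε(u)ε(v)=0·1, αω(v)=-2·0, βω(u)=0·1; sum ≡ 0  ⇒  +1.
Ram(a, b) = ∅: the form 5·x² + -1·y² − z² is isotropic over every ℚ_v, so by Hasse–Minkowski it is isotropic over ℚ.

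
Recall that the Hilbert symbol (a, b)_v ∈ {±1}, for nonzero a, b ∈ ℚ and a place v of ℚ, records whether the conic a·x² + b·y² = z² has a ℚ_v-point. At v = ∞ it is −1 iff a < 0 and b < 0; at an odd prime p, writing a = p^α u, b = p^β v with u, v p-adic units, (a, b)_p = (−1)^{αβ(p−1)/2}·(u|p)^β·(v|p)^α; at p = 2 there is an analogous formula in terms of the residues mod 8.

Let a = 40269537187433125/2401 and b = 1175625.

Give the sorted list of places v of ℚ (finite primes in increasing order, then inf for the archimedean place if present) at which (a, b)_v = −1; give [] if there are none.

(a, b) ≡ (2788357, 209) mod (ℚ^×)²; places V = {2, 3, 5, 7, 11, 13, 17, 19, 23, 31, 37, ∞}.
(a,b)_3: α=0, u≡1; β=2, v≡2 (mod 3); (1|3)=+1, (2|3)=-1; sign (−1)^0·+1^2·-1^0 = +1.
(a,b)_2: α=0, β=0; u≡5, v≡1 (mod 8); ε(u)ε(v)=0·0, αω(v)=0·0, βω(u)=0·1; sum ≡ 0  ⇒  +1.
(a,b)_13: α=1, u≡2; β=0, v≡9 (mod 13); (2|13)=-1, (9|13)=+1; sign (−1)^0·-1^0·+1^1 = +1.
(a,b)_5: α=4, u≡3; β=4, v≡1 (mod 5); (3|5)=-1, (1|5)=+1; sign (−1)^0·-1^4·+1^4 = +1.
(a,b)_17: α=1, u≡5; β=0, v≡7 (mod 17); (5|17)=-1, (7|17)=-1; sign (−1)^0·-1^0·-1^1 = -1.
(a,b)_19: α=2, u≡15; β=1, v≡11 (mod 19); (15|19)=-1, (11|19)=+1; sign (−1)^0·-1^1·+1^2 = -1.
(a,b)_37: α=1, u≡2; β=0, v≡24 (mod 37); (2|37)=-1, (24|37)=-1; sign (−1)^0·-1^0·-1^1 = -1.
(a,b)_11: α=3, u≡4; β=1, v≡10 (mod 11); (4|11)=+1, (10|11)=-1; sign (−1)^1·+1^1·-1^3 = +1.
(a,b)_7: α=-4, u≡5; β=0, v≡3 (mod 7); (5|7)=-1, (3|7)=-1; sign (−1)^0·-1^0·-1^-4 = +1.
(a,b)_31: α=1, u≡14; β=0, v≡12 (mod 31); (14|31)=+1, (12|31)=-1; sign (−1)^0·+1^0·-1^1 = -1.
(a,b)_∞: sgn(2788357)=+, sgn(209)=+, so +1.
(a,b)_23: α=2, u≡22; β=0, v≡3 (mod 23); (22|23)=-1, (3|23)=+1; sign (−1)^0·-1^0·+1^2 = +1.
Ram(2788357, 209) = {17, 19, 31, 37}; no ℚ_17-point on the conic.

[17, 19, 31, 37]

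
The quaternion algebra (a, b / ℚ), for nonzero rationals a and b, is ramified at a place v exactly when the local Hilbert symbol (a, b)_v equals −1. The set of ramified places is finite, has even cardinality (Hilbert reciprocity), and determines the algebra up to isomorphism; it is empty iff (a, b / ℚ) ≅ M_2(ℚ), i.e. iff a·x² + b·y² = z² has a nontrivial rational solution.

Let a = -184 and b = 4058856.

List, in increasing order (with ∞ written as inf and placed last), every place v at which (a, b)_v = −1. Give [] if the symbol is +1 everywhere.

[2, 3]

(a, b) ≡ (-46, 112746) mod (ℚ^×)²; places V = {2, 3, 19, 23, 43, ∞}.
(a,b)_2: α=3, β=3; u≡1, v≡5 (mod 8); ε(u)ε(v)=0·0, αω(v)=3·1, βω(u)=3·0; sum ≡ 1  ⇒  -1.
(a,b)_3: α=0, u≡2; β=3, v≡1 (mod 3); (2|3)=-1, (1|3)=+1; sign (−1)^0·-1^3·+1^0 = -1.
(a,b)_23: α=1, u≡15; β=1, v≡16 (mod 23); (15|23)=-1, (16|23)=+1; sign (−1)^1·-1^1·+1^1 = +1.
(a,b)_43: α=0, u≡31; β=1, v≡7 (mod 43); (31|43)=+1, (7|43)=-1; sign (−1)^0·+1^1·-1^0 = +1.
(a,b)_∞: sgn(-46)=−, sgn(112746)=+, so +1.
(a,b)_19: α=0, u≡6; β=1, v≡7 (mod 19); (6|19)=+1, (7|19)=+1; sign (−1)^0·+1^1·+1^0 = +1.
|Ram(-46, 112746)| = 2, even; anisotropic at {2, 3}.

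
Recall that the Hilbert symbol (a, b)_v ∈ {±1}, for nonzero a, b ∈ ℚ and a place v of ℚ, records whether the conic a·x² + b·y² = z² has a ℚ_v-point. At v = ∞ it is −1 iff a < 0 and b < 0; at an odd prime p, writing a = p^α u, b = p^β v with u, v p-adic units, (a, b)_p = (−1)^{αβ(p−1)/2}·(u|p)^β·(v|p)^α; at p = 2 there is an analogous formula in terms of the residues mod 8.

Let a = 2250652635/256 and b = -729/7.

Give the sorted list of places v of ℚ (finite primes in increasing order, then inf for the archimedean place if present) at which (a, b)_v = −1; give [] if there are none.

(a, b) ≡ (35, -7) mod (ℚ^×)²; places V = {2, 3, 5, 7, 11, ∞}.
(a,b)_7: α=1, u≡6; β=-1, v≡6 (mod 7); (6|7)=-1, (6|7)=-1; sign (−1)^1·-1^-1·-1^1 = -1.
(a,b)_11: α=2, u≡6; β=0, v≡9 (mod 11); (6|11)=-1, (9|11)=+1; sign (−1)^0·-1^0·+1^2 = +1.
(a,b)_2: α=-8, β=0; u≡3, v≡1 (mod 8); ε(u)ε(v)=1·0, αω(v)=-8·0, βω(u)=0·1; sum ≡ 0  ⇒  +1.
(a,b)_3: α=12, u≡2; β=6, v≡2 (mod 3); (2|3)=-1, (2|3)=-1; sign (−1)^0·-1^6·-1^12 = +1.
(a,b)_5: α=1, u≡2; β=0, v≡3 (mod 5); (2|5)=-1, (3|5)=-1; sign (−1)^0·-1^0·-1^1 = -1.
(a,b)_∞: sgn(35)=+, sgn(-7)=−, so +1.
(35, -7 / ℚ) ramifies at {5, 7}: a division algebra.

[5, 7]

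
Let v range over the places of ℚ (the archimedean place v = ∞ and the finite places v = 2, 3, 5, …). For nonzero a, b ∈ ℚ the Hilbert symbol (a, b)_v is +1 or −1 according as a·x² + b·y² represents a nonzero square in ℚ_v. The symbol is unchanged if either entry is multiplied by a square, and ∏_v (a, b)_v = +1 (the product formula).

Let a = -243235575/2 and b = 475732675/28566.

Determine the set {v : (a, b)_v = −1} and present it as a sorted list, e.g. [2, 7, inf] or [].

[11, 17, 41, 47]

Mod squares: a ≡ -2162094, b ≡ 1122. Check v ∈ {∞, 2, 3, 5, 11, 17, 23, 29, 41, 47}.
v=∞: -2162094 < 0 and 1122 > 0  ⇒  (a,b)_∞ = +1.
v=2: v_2(a)=-1, v_2(b)=-1; units ≡ 1, 1 (mod 8); ε·ε+αω+βω = 0·0+-1·0+-1·0 ≡ 0  ⇒  (a,b)_2 = +1.
v=41: a=41^1·(≡1), b=41^0·(≡15) mod 41; (1|41)=+1, (15|41)=-1; (−1)^{1·0·20}·(+1)^0·(-1)^1 = -1.
v=23: a=23^0·(≡14), b=23^-2·(≡1) mod 23; (14|23)=-1, (1|23)=+1; (−1)^{0·-2·11}·(-1)^-2·(+1)^0 = +1.
v=5: a=5^2·(≡1), b=5^2·(≡2) mod 5; (1|5)=+1, (2|5)=-1; (−1)^{2·2·2}·(+1)^2·(-1)^2 = +1.
v=3: a=3^3·(≡1), b=3^-3·(≡2) mod 3; (1|3)=+1, (2|3)=-1; (−1)^{3·-3·1}·(+1)^-3·(-1)^3 = +1.
v=47: a=47^1·(≡43), b=47^0·(≡15) mod 47; (43|47)=-1, (15|47)=-1; (−1)^{1·0·23}·(-1)^0·(-1)^1 = -1.
v=29: a=29^0·(≡20), b=29^2·(≡1) mod 29; (20|29)=+1, (1|29)=+1; (−1)^{0·2·14}·(+1)^2·(+1)^0 = +1.
v=11: a=11^1·(≡9), b=11^3·(≡9) mod 11; (9|11)=+1, (9|11)=+1; (−1)^{1·3·5}·(+1)^3·(+1)^1 = -1.
v=17: a=17^1·(≡12), b=17^1·(≡8) mod 17; (12|17)=-1, (8|17)=+1; (−1)^{1·1·8}·(-1)^1·(+1)^1 = -1.
(-2162094, 1122 / ℚ) ramifies at {11, 17, 41, 47}: a division algebra.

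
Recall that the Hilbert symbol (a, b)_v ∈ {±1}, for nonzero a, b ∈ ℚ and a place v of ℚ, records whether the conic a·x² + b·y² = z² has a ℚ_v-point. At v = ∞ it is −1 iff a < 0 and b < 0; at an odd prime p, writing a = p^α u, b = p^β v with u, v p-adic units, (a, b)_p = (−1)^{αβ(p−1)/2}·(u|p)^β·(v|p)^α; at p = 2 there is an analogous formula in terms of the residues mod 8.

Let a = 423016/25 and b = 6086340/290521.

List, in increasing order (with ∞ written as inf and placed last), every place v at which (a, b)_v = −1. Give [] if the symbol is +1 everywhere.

(a, b) ≡ (874, 65) mod (ℚ^×)²; places V = {2, 3, 5, 7, 11, 13, 17, 19, 23, ∞}.
(a,b)_19: α=1, u≡12; β=0, v≡15 (mod 19); (12|19)=-1, (15|19)=-1; sign (−1)^0·-1^0·-1^1 = -1.
(a,b)_13: α=0, u≡4; β=1, v≡5 (mod 13); (4|13)=+1, (5|13)=-1; sign (−1)^0·+1^1·-1^0 = +1.
(a,b)_5: α=-2, u≡1; β=1, v≡3 (mod 5); (1|5)=+1, (3|5)=-1; sign (−1)^0·+1^1·-1^-2 = +1.
(a,b)_3: α=0, u≡1; β=4, v≡2 (mod 3); (1|3)=+1, (2|3)=-1; sign (−1)^0·+1^4·-1^0 = +1.
(a,b)_7: α=0, u≡5; β=-4, v≡4 (mod 7); (5|7)=-1, (4|7)=+1; sign (−1)^0·-1^-4·+1^0 = +1.
(a,b)_∞: sgn(874)=+, sgn(65)=+, so +1.
(a,b)_2: α=3, β=2; u≡5, v≡1 (mod 8); ε(u)ε(v)=0·0, αω(v)=3·0, βω(u)=2·1; sum ≡ 0  ⇒  +1.
(a,b)_23: α=1, u≡19; β=0, v≡10 (mod 23); (19|23)=-1, (10|23)=-1; sign (−1)^0·-1^0·-1^1 = -1.
(a,b)_11: α=2, u≡3; β=-2, v≡6 (mod 11); (3|11)=+1, (6|11)=-1; sign (−1)^0·+1^-2·-1^2 = +1.
(a,b)_17: α=0, u≡7; β=2, v≡6 (mod 17); (7|17)=-1, (6|17)=-1; sign (−1)^0·-1^2·-1^0 = +1.
(874, 65 / ℚ) ramifies at {19, 23}: a division algebra.

[19, 23]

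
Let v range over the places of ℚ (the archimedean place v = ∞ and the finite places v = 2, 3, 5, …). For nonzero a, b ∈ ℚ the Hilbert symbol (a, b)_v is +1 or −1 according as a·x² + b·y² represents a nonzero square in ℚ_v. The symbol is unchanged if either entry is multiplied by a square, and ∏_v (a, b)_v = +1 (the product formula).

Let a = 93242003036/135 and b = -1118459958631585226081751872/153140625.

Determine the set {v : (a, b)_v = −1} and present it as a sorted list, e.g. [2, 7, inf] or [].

(a, b) ≡ (415763985, -5453) mod (ℚ^×)²; places V = {2, 3, 5, 7, 11, 13, 17, 19, 23, 29, 41, ∞}.
(a,b)_19: α=1, u≡10; β=3, v≡17 (mod 19); (10|19)=-1, (17|19)=+1; sign (−1)^1·-1^3·+1^1 = +1.
(a,b)_3: α=-3, u≡1; β=-4, v≡1 (mod 3); (1|3)=+1, (1|3)=+1; sign (−1)^0·+1^-4·+1^-3 = +1.
(a,b)_29: α=2, u≡20; β=4, v≡9 (mod 29); (20|29)=+1, (9|29)=+1; sign (−1)^0·+1^4·+1^2 = +1.
(a,b)_41: α=1, u≡12; β=3, v≡33 (mod 41); (12|41)=-1, (33|41)=+1; sign (−1)^0·-1^3·+1^1 = -1.
(a,b)_7: α=1, u≡4; β=1, v≡5 (mod 7); (4|7)=+1, (5|7)=-1; sign (−1)^1·+1^1·-1^1 = +1.
(a,b)_13: α=1, u≡12; β=2, v≡2 (mod 13); (12|13)=+1, (2|13)=-1; sign (−1)^0·+1^2·-1^1 = -1.
(a,b)_2: α=2, β=6; u≡1, v≡3 (mod 8); ε(u)ε(v)=0·1, αω(v)=2·1, βω(u)=6·0; sum ≡ 0  ⇒  +1.
(a,b)_23: α=1, u≡13; β=2, v≡11 (mod 23); (13|23)=+1, (11|23)=-1; sign (−1)^0·+1^2·-1^1 = -1.
(a,b)_17: α=1, u≡5; β=4, v≡4 (mod 17); (5|17)=-1, (4|17)=+1; sign (−1)^0·-1^4·+1^1 = +1.
(a,b)_5: α=-1, u≡3; β=-6, v≡3 (mod 5); (3|5)=-1, (3|5)=-1; sign (−1)^0·-1^-6·-1^-1 = -1.
(a,b)_∞: sgn(415763985)=+, sgn(-5453)=−, so +1.
(a,b)_11: α=0, u≡2; β=-2, v≡9 (mod 11); (2|11)=-1, (9|11)=+1; sign (−1)^0·-1^-2·+1^0 = +1.
|Ram(415763985, -5453)| = 4, even; anisotropic at {5, 13, 23, 41}.

[5, 13, 23, 41]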